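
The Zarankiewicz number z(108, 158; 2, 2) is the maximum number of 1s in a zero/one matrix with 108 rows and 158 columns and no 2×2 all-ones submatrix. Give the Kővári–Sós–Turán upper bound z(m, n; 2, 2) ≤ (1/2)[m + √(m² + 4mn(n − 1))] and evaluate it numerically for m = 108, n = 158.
z(108, 158; 2, 2) ≤ (1/2)[108 + √(108² + 4·108·158·157)] = (1/2)[108 + √10727856] = 1691.6703

Kővári–Sós–Turán: let r_1, ..., r_108 be the row sums and z = Σ r_i the total number of 1s. Each pair of columns can share at most one row with both entries 1 (else a 2×2 all-ones block appears), so Σ_i C(r_i, 2) ≤ C(158, 2) = 12403. By convexity Σ_i C(r_i, 2) ≥ 108·C(z/108, 2) = z(z − 108)/(2·108), giving z² − 108z − 108·158·157 ≤ 0 and hence z ≤ (1/2)[108 + √(11664 + 4·2679048)] = (1/2)[108 + √10727856] ≈ (1/2)(108 + 3275.3406) = 1691.6703.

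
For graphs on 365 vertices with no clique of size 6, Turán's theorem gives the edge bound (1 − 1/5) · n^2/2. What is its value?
Turán density bound = (4/5) · 365^2/2 = 53290

Turán's theorem: ex(n, K_{r+1}) is achieved by the complete r-partite Turán graph T(n, r) with parts as balanced as possible, and is at most (1 − 1/r) · n^2/2. For r = 5, n = 365: the density bound is (4/5) · 133225/2 = 53290. Since 5 ∣ 365, the Turán graph T(365, 5) has parts of equal size 73, and its edge count e(T(365, 5)) = 53290 attains the density bound exactly.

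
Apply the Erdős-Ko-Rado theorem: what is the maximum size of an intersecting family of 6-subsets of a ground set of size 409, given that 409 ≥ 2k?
max |F| = C(408, 5) = 91925446536

The Erdős-Ko-Rado theorem states: for n ≥ 2k, an intersecting family of k-subsets of an n-element set has size at most C(n − 1, k − 1), with equality for 'star' families {A ⊆ [n] : |A| = k, i ∈ A} (fix an element i). For n = 409, k = 6: C(408, 5) = 91925446536.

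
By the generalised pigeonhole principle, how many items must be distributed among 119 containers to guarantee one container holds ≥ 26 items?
n = (26 − 1)·119 + 1 = 2976

By the generalised pigeonhole principle, to guarantee some box contains ≥ r objects we need more than (r − 1) · k objects total. Threshold: n = (r − 1) · k + 1. With r = 26 and k = 119: n = 25 · 119 + 1 = 2975 + 1 = 2976. For n = 2975 = 25 · 119, we can put exactly 25 objects in every box, avoiding 26 in any single one — so 2976 is tight.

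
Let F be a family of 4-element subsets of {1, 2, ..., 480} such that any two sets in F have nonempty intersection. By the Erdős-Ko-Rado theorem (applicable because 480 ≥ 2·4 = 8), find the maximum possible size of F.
max |F| = C(479, 3) = 18202479

Erdős-Ko-Rado (1961): when n ≥ 2k, max |F| = C(n−1, k−1). The bound is attained by the star {A : i ∈ A} for any fixed i ∈ [n]. Here C(480−1, 4−1) = C(479, 3) = 18202479.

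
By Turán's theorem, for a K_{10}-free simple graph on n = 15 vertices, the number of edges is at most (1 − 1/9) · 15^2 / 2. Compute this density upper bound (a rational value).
Turán density bound = (8/9) · 15^2/2 = 100

Turán's theorem: ex(n, K_{r+1}) is achieved by the complete r-partite Turán graph T(n, r) with parts as balanced as possible, and is at most (1 − 1/r) · n^2/2. For r = 9, n = 15: the density bound is (8/9) · 225/2 = 100. The integer-valued extremum is e(T(15, 9)) = 99, which is strictly less than the density bound 100 since 9 ∤ 15 (the parts of T(15, 9) cannot all be equal).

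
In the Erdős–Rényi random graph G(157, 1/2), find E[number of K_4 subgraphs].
E[# K_4] = C(157, 4) · (1/2)^C(4, 2) = 24359335 / 2^6 = 380614.609375

For each 4-subset S of vertices (there are C(157, 4) = 24359335 such S), let X_S = 1 if S induces a K_4 (all C(4, 2) = 6 edges present). Then P(X_S = 1) = (1/2)^6 = 1/64. By linearity of expectation, E[# K_4] = C(157, 4) · (1/2)^6 = 24359335 / 64 = 380614.609375.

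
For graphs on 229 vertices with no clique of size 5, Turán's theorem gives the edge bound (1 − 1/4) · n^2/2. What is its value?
Turán density bound = (3/4) · 229^2/2 = 157323/8 ≈ 19665.375

Turán's theorem: ex(n, K_{r+1}) is achieved by the complete r-partite Turán graph T(n, r) with parts as balanced as possible, and is at most (1 − 1/r) · n^2/2. For r = 4, n = 229: the density bound is (3/4) · 52441/2 = 157323/8 ≈ 19665.375. The integer-valued extremum is e(T(229, 4)) = 19665, which is strictly less than the density bound 157323/8 since 4 ∤ 229 (the parts of T(229, 4) cannot all be equal).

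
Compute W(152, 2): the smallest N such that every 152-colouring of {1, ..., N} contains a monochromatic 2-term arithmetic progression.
W(152, 2) = 152 + 1 = 153

A 2-term AP is any pair of integers, so a monochromatic 2-AP exists iff some colour is used at least twice. With 152 colours, the colouring i ↦ i on {1, ..., 152} uses each colour once, avoiding any monochromatic pair, so W(152, 2) > 152. For {1, ..., 153}, pigeonhole forces two integers of the same colour, which form a monochromatic 2-AP. Hence W(152, 2) = 153.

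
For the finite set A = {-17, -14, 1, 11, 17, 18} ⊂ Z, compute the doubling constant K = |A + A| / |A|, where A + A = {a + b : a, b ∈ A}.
K = |A + A| / |A| = 21/6 = 7/2

Enumerate A + A = {a + b : a, b ∈ A}. With |A| = 6, there are |A|^2 = 36 ordered sum pairs; collecting distinct values, A + A = {-34, -31, -28, -16, -13, -6, -3, 0, 1, 2, 3, 4, 12, 18, 19, 22, 28, 29, 34, 35, 36}, so |A + A| = 21. Thus K = 21/6 = 7/2. For comparison, the minimum possible |A + A| over all 6-element sets is 2·6 − 1 = 11 (so min K = 11/6), attained only by arithmetic progressions.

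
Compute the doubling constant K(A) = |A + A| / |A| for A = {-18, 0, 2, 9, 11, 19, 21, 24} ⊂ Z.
K = |A + A| / |A| = 33/8

Enumerate A + A = {a + b : a, b ∈ A}. With |A| = 8, there are |A|^2 = 64 ordered sum pairs; collecting distinct values, A + A = {-36, -18, -16, -9, -7, 0, 1, 2, 3, 4, 6, 9, 11, 13, 18, 19, 20, 21, 22, 23, 24, 26, 28, 30, 32, 33, 35, 38, 40, 42, 43, 45, 48}, so |A + A| = 33. Thus K = 33/8. For comparison, the minimum possible |A + A| over all 8-element sets is 2·8 − 1 = 15 (so min K = 15/8), attained only by arithmetic progressions.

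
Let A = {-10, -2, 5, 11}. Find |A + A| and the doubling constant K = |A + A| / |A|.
K = |A + A| / |A| = 10/4 = 5/2

Enumerate A + A = {a + b : a, b ∈ A}. With |A| = 4, there are |A|^2 = 16 ordered sum pairs; collecting distinct values, A + A = {-20, -12, -5, -4, 1, 3, 9, 10, 16, 22}, so |A + A| = 10. Thus K = 10/4 = 5/2. For comparison, the minimum possible |A + A| over all 4-element sets is 2·4 − 1 = 7 (so min K = 7/4), attained only by arithmetic progressions.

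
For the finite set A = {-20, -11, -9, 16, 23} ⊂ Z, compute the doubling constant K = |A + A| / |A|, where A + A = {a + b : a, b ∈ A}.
K = |A + A| / |A| = 15/5 = 3

Enumerate A + A = {a + b : a, b ∈ A}. With |A| = 5, there are |A|^2 = 25 ordered sum pairs; collecting distinct values, A + A = {-40, -31, -29, -22, -20, -18, -4, 3, 5, 7, 12, 14, 32, 39, 46}, so |A + A| = 15. Thus K = 15/5 = 3. For comparison, the minimum possible |A + A| over all 5-element sets is 2·5 − 1 = 9 (so min K = 9/5), attained only by arithmetic progressions.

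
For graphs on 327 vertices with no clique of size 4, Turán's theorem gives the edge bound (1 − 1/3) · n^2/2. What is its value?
Turán density bound = (2/3) · 327^2/2 = 35643

Turán's theorem: ex(n, K_{r+1}) is achieved by the complete r-partite Turán graph T(n, r) with parts as balanced as possible, and is at most (1 − 1/r) · n^2/2. For r = 3, n = 327: the density bound is (2/3) · 106929/2 = 35643. Since 3 ∣ 327, the Turán graph T(327, 3) has parts of equal size 109, and its edge count e(T(327, 3)) = 35643 attains the density bound exactly.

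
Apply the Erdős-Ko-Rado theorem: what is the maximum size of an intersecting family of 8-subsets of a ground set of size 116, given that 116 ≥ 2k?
max |F| = C(115, 7) = 43813786060

Erdős-Ko-Rado (1961): when n ≥ 2k, max |F| = C(n−1, k−1). The bound is attained by the star {A : i ∈ A} for any fixed i ∈ [n]. Here C(116−1, 8−1) = C(115, 7) = 43813786060.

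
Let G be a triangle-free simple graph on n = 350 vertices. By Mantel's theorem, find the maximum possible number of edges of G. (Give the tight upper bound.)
ex(350, K_3) = ⌊350^2/4⌋ = 30625

Mantel (1907): a triangle-free graph on n vertices has at most ⌊n^2/4⌋ edges, with equality for the complete bipartite graph K_{⌊n/2⌋, ⌈n/2⌉}. For n = 350: ⌊350^2/4⌋ = ⌊122500/4⌋ = 30625. The extremal graph is K_{175, 175}, which has 175·175 = 30625 edges.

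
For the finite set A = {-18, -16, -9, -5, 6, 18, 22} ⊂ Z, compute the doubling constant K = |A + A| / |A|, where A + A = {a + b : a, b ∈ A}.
K = |A + A| / |A| = 26/7

Enumerate A + A = {a + b : a, b ∈ A}. With |A| = 7, there are |A|^2 = 49 ordered sum pairs; collecting distinct values, A + A = {-36, -34, -32, -27, -25, -23, -21, -18, -14, -12, -10, -3, 0, 1, 2, 4, 6, 9, 12, 13, 17, 24, 28, 36, 40, 44}, so |A + A| = 26. Thus K = 26/7. For comparison, the minimum possible |A + A| over all 7-element sets is 2·7 − 1 = 13 (so min K = 13/7), attained only by arithmetic progressions.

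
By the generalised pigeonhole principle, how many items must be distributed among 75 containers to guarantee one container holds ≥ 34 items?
n = (34 − 1)·75 + 1 = 2476

By the generalised pigeonhole principle, to guarantee some box contains ≥ r objects we need more than (r − 1) · k objects total. Threshold: n = (r − 1) · k + 1. With r = 34 and k = 75: n = 33 · 75 + 1 = 2475 + 1 = 2476. For n = 2475 = 33 · 75, we can put exactly 33 objects in every box, avoiding 34 in any single one — so 2476 is tight.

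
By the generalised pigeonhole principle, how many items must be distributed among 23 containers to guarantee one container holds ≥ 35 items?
n = (35 − 1)·23 + 1 = 783

By the generalised pigeonhole principle, to guarantee some box contains ≥ r objects we need more than (r − 1) · k objects total. Threshold: n = (r − 1) · k + 1. With r = 35 and k = 23: n = 34 · 23 + 1 = 782 + 1 = 783. For n = 782 = 34 · 23, we can put exactly 34 objects in every box, avoiding 35 in any single one — so 783 is tight.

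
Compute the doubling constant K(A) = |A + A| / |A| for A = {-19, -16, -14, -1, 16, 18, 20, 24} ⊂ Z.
K = |A + A| / |A| = 32/8 = 4

Enumerate A + A = {a + b : a, b ∈ A}. With |A| = 8, there are |A|^2 = 64 ordered sum pairs; collecting distinct values, A + A = {-38, -35, -33, -32, -30, -28, -20, -17, -15, -3, -2, -1, 0, 1, 2, 4, 5, 6, 8, 10, 15, 17, 19, 23, 32, 34, 36, 38, 40, 42, 44, 48}, so |A + A| = 32. Thus K = 32/8 = 4. For comparison, the minimum possible |A + A| over all 8-element sets is 2·8 − 1 = 15 (so min K = 15/8), attained only by arithmetic progressions.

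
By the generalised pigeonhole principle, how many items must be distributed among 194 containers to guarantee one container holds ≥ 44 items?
n = (44 − 1)·194 + 1 = 8343

By the generalised pigeonhole principle, to guarantee some box contains ≥ r objects we need more than (r − 1) · k objects total. Threshold: n = (r − 1) · k + 1. With r = 44 and k = 194: n = 43 · 194 + 1 = 8342 + 1 = 8343. For n = 8342 = 43 · 194, we can put exactly 43 objects in every box, avoiding 44 in any single one — so 8343 is tight.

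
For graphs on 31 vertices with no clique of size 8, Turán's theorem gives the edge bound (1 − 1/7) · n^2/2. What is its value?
Turán density bound = (6/7) · 31^2/2 = 2883/7 ≈ 411.8571

Turán's theorem: ex(n, K_{r+1}) is achieved by the complete r-partite Turán graph T(n, r) with parts as balanced as possible, and is at most (1 − 1/r) · n^2/2. For r = 7, n = 31: the density bound is (6/7) · 961/2 = 2883/7 ≈ 411.8571. The integer-valued extremum is e(T(31, 7)) = 411, which is strictly less than the density bound 2883/7 since 7 ∤ 31 (the parts of T(31, 7) cannot all be equal).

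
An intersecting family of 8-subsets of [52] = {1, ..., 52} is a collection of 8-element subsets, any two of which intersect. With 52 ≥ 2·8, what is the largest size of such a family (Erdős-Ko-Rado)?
max |F| = C(51, 7) = 115775100

The Erdős-Ko-Rado theorem states: for n ≥ 2k, an intersecting family of k-subsets of an n-element set has size at most C(n − 1, k − 1), with equality for 'star' families {A ⊆ [n] : |A| = k, i ∈ A} (fix an element i). For n = 52, k = 8: C(51, 7) = 115775100.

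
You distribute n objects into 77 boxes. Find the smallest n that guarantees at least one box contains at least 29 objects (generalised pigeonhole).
n = (29 − 1)·77 + 1 = 2157

By the generalised pigeonhole principle, to guarantee some box contains ≥ r objects we need more than (r − 1) · k objects total. Threshold: n = (r − 1) · k + 1. With r = 29 and k = 77: n = 28 · 77 + 1 = 2156 + 1 = 2157. For n = 2156 = 28 · 77, we can put exactly 28 objects in every box, avoiding 29 in any single one — so 2157 is tight.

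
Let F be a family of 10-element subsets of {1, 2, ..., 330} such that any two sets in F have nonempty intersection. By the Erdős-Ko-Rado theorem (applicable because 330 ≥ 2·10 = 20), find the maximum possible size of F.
max |F| = C(329, 9) = 111445839271195065

Erdős-Ko-Rado (1961): when n ≥ 2k, max |F| = C(n−1, k−1). The bound is attained by the star {A : i ∈ A} for any fixed i ∈ [n]. Here C(330−1, 10−1) = C(329, 9) = 111445839271195065.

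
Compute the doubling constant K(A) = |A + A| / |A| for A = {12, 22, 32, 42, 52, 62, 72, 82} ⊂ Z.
K = |A + A| / |A| = 15/8

Enumerate A + A = {a + b : a, b ∈ A}. With |A| = 8, there are |A|^2 = 64 ordered sum pairs; collecting distinct values, A + A = {24, 34, 44, 54, 64, 74, 84, 94, 104, 114, 124, 134, 144, 154, 164}, so |A + A| = 15. Thus K = 15/8. Here |A + A| = 2|A| − 1 = 15, the minimum possible — so K = 15/8 is minimal, which holds iff A is an arithmetic progression.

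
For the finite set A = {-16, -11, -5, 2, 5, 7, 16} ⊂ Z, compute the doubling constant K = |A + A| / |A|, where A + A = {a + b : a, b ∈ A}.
K = |A + A| / |A| = 26/7

Enumerate A + A = {a + b : a, b ∈ A}. With |A| = 7, there are |A|^2 = 49 ordered sum pairs; collecting distinct values, A + A = {-32, -27, -22, -21, -16, -14, -11, -10, -9, -6, -4, -3, 0, 2, 4, 5, 7, 9, 10, 11, 12, 14, 18, 21, 23, 32}, so |A + A| = 26. Thus K = 26/7. For comparison, the minimum possible |A + A| over all 7-element sets is 2·7 − 1 = 13 (so min K = 13/7), attained only by arithmetic progressions.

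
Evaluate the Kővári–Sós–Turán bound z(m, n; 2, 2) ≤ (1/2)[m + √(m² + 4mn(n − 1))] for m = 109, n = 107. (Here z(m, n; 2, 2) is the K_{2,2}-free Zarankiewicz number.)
z(109, 107; 2, 2) ≤ (1/2)[109 + √(109² + 4·109·107·106)] = (1/2)[109 + √4956993] = 1167.7153

Kővári–Sós–Turán: let r_1, ..., r_109 be the row sums and z = Σ r_i the total number of 1s. Each pair of columns can share at most one row with both entries 1 (else a 2×2 all-ones block appears), so Σ_i C(r_i, 2) ≤ C(107, 2) = 5671. By convexity Σ_i C(r_i, 2) ≥ 109·C(z/109, 2) = z(z − 109)/(2·109), giving z² − 109z − 109·107·106 ≤ 0 and hence z ≤ (1/2)[109 + √(11881 + 4·1236278)] = (1/2)[109 + √4956993] ≈ (1/2)(109 + 2226.4306) = 1167.7153.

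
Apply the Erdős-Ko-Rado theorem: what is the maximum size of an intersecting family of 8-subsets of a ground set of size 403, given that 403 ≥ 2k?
max |F| = C(402, 7) = 319404875478480

Erdős-Ko-Rado (1961): when n ≥ 2k, max |F| = C(n−1, k−1). The bound is attained by the star {A : i ∈ A} for any fixed i ∈ [n]. Here C(403−1, 8−1) = C(402, 7) = 319404875478480.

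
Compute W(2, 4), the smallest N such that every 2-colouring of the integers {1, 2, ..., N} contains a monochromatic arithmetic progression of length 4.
W(2, 4) = 35

This is a classical value, W(2, 4) = 35, established by combining an explicit 2-colouring of {1, ..., 34} with no monochromatic 4-AP (giving the lower bound W(2, 4) > 34) and a finite case analysis / exhaustive computer search showing every 2-colouring of {1, ..., 35} has such an AP.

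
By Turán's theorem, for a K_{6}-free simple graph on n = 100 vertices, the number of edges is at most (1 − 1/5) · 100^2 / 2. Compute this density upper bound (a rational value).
Turán density bound = (4/5) · 100^2/2 = 4000

Turán's theorem: ex(n, K_{r+1}) is achieved by the complete r-partite Turán graph T(n, r) with parts as balanced as possible, and is at most (1 − 1/r) · n^2/2. For r = 5, n = 100: the density bound is (4/5) · 10000/2 = 4000. Since 5 ∣ 100, the Turán graph T(100, 5) has parts of equal size 20, and its edge count e(T(100, 5)) = 4000 attains the density bound exactly.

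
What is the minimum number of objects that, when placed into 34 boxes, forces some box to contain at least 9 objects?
n = (9 − 1)·34 + 1 = 273

By the generalised pigeonhole principle, to guarantee some box contains ≥ r objects we need more than (r − 1) · k objects total. Threshold: n = (r − 1) · k + 1. With r = 9 and k = 34: n = 8 · 34 + 1 = 272 + 1 = 273. For n = 272 = 8 · 34, we can put exactly 8 objects in every box, avoiding 9 in any single one — so 273 is tight.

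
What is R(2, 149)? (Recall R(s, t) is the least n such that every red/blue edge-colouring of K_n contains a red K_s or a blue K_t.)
R(2, 149) = 149

R(2, k) = k for all k ≥ 2: in a 2-colouring of K_k, either some edge is red (a red K_2) or all edges are blue (a blue K_k). And K_{148} coloured all-blue has no blue K_149, so R(2, 149) > 148. Hence R(2, 149) = 149.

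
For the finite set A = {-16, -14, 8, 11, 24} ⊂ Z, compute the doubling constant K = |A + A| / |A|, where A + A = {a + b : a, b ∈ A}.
K = |A + A| / |A| = 15/5 = 3

Enumerate A + A = {a + b : a, b ∈ A}. With |A| = 5, there are |A|^2 = 25 ordered sum pairs; collecting distinct values, A + A = {-32, -30, -28, -8, -6, -5, -3, 8, 10, 16, 19, 22, 32, 35, 48}, so |A + A| = 15. Thus K = 15/5 = 3. For comparison, the minimum possible |A + A| over all 5-element sets is 2·5 − 1 = 9 (so min K = 9/5), attained only by arithmetic progressions.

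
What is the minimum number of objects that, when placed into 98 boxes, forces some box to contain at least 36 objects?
n = (36 − 1)·98 + 1 = 3431

By the generalised pigeonhole principle, to guarantee some box contains ≥ r objects we need more than (r − 1) · k objects total. Threshold: n = (r − 1) · k + 1. With r = 36 and k = 98: n = 35 · 98 + 1 = 3430 + 1 = 3431. For n = 3430 = 35 · 98, we can put exactly 35 objects in every box, avoiding 36 in any single one — so 3431 is tight.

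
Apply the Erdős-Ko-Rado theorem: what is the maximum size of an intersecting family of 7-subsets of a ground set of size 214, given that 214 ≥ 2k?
max |F| = C(213, 6) = 120807622936

Erdős-Ko-Rado (1961): when n ≥ 2k, max |F| = C(n−1, k−1). The bound is attained by the star {A : i ∈ A} for any fixed i ∈ [n]. Here C(214−1, 7−1) = C(213, 6) = 120807622936.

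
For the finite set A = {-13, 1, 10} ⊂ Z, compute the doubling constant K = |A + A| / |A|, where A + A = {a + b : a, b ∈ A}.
K = |A + A| / |A| = 6/3 = 2

Enumerate A + A = {a + b : a, b ∈ A}. With |A| = 3, there are |A|^2 = 9 ordered sum pairs; collecting distinct values, A + A = {-26, -12, -3, 2, 11, 20}, so |A + A| = 6. Thus K = 6/3 = 2. For comparison, the minimum possible |A + A| over all 3-element sets is 2·3 − 1 = 5 (so min K = 5/3), attained only by arithmetic progressions.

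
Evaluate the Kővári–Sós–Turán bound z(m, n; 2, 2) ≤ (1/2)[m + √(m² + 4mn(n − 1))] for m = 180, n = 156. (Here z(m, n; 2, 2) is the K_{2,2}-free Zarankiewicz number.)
z(180, 156; 2, 2) ≤ (1/2)[180 + √(180² + 4·180·156·155)] = (1/2)[180 + √17442000] = 2178.181

Kővári–Sós–Turán: let r_1, ..., r_180 be the row sums and z = Σ r_i the total number of 1s. Each pair of columns can share at most one row with both entries 1 (else a 2×2 all-ones block appears), so Σ_i C(r_i, 2) ≤ C(156, 2) = 12090. By convexity Σ_i C(r_i, 2) ≥ 180·C(z/180, 2) = z(z − 180)/(2·180), giving z² − 180z − 180·156·155 ≤ 0 and hence z ≤ (1/2)[180 + √(32400 + 4·4352400)] = (1/2)[180 + √17442000] ≈ (1/2)(180 + 4176.3621) = 2178.181.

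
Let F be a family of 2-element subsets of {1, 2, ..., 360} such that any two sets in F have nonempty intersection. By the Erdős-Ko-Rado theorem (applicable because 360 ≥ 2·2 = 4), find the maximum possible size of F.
max |F| = C(359, 1) = 359

Erdős-Ko-Rado (1961): when n ≥ 2k, max |F| = C(n−1, k−1). The bound is attained by the star {A : i ∈ A} for any fixed i ∈ [n]. Here C(360−1, 2−1) = C(359, 1) = 359.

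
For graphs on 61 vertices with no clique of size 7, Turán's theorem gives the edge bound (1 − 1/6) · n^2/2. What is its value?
Turán density bound = (5/6) · 61^2/2 = 18605/12 ≈ 1550.4167

Turán's theorem: ex(n, K_{r+1}) is achieved by the complete r-partite Turán graph T(n, r) with parts as balanced as possible, and is at most (1 − 1/r) · n^2/2. For r = 6, n = 61: the density bound is (5/6) · 3721/2 = 18605/12 ≈ 1550.4167. The integer-valued extremum is e(T(61, 6)) = 1550, which is strictly less than the density bound 18605/12 since 6 ∤ 61 (the parts of T(61, 6) cannot all be equal).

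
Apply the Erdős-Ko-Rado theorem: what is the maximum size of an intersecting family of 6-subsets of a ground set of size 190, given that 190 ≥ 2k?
max |F| = C(189, 5) = 1905305787

Erdős-Ko-Rado (1961): when n ≥ 2k, max |F| = C(n−1, k−1). The bound is attained by the star {A : i ∈ A} for any fixed i ∈ [n]. Here C(190−1, 6−1) = C(189, 5) = 1905305787.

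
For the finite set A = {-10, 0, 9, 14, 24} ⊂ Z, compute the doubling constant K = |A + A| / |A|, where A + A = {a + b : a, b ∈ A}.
K = |A + A| / |A| = 14/5

Enumerate A + A = {a + b : a, b ∈ A}. With |A| = 5, there are |A|^2 = 25 ordered sum pairs; collecting distinct values, A + A = {-20, -10, -1, 0, 4, 9, 14, 18, 23, 24, 28, 33, 38, 48}, so |A + A| = 14. Thus K = 14/5. For comparison, the minimum possible |A + A| over all 5-element sets is 2·5 − 1 = 9 (so min K = 9/5), attained only by arithmetic progressions.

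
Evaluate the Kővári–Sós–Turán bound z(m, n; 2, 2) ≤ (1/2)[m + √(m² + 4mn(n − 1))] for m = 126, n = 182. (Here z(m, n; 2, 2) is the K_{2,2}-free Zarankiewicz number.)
z(126, 182; 2, 2) ≤ (1/2)[126 + √(126² + 4·126·182·181)] = (1/2)[126 + √16618644] = 2101.2986

Kővári–Sós–Turán: let r_1, ..., r_126 be the row sums and z = Σ r_i the total number of 1s. Each pair of columns can share at most one row with both entries 1 (else a 2×2 all-ones block appears), so Σ_i C(r_i, 2) ≤ C(182, 2) = 16471. By convexity Σ_i C(r_i, 2) ≥ 126·C(z/126, 2) = z(z − 126)/(2·126), giving z² − 126z − 126·182·181 ≤ 0 and hence z ≤ (1/2)[126 + √(15876 + 4·4150692)] = (1/2)[126 + √16618644] ≈ (1/2)(126 + 4076.5971) = 2101.2986.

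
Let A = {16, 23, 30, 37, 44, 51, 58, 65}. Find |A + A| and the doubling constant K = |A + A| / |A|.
K = |A + A| / |A| = 15/8

Enumerate A + A = {a + b : a, b ∈ A}. With |A| = 8, there are |A|^2 = 64 ordered sum pairs; collecting distinct values, A + A = {32, 39, 46, 53, 60, 67, 74, 81, 88, 95, 102, 109, 116, 123, 130}, so |A + A| = 15. Thus K = 15/8. Here |A + A| = 2|A| − 1 = 15, the minimum possible — so K = 15/8 is minimal, which holds iff A is an arithmetic progression.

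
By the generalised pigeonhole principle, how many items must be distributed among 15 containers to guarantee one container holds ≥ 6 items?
n = (6 − 1)·15 + 1 = 76

By the generalised pigeonhole principle, to guarantee some box contains ≥ r objects we need more than (r − 1) · k objects total. Threshold: n = (r − 1) · k + 1. With r = 6 and k = 15: n = 5 · 15 + 1 = 75 + 1 = 76. For n = 75 = 5 · 15, we can put exactly 5 objects in every box, avoiding 6 in any single one — so 76 is tight.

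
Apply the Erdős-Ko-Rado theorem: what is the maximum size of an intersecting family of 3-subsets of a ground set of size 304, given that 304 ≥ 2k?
max |F| = C(303, 2) = 45753

The Erdős-Ko-Rado theorem states: for n ≥ 2k, an intersecting family of k-subsets of an n-element set has size at most C(n − 1, k − 1), with equality for 'star' families {A ⊆ [n] : |A| = k, i ∈ A} (fix an element i). For n = 304, k = 3: C(303, 2) = 45753.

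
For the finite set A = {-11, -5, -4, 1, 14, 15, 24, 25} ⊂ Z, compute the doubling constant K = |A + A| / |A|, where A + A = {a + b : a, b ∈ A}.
K = |A + A| / |A| = 32/8 = 4

Enumerate A + A = {a + b : a, b ∈ A}. With |A| = 8, there are |A|^2 = 64 ordered sum pairs; collecting distinct values, A + A = {-22, -16, -15, -10, -9, -8, -4, -3, 2, 3, 4, 9, 10, 11, 13, 14, 15, 16, 19, 20, 21, 25, 26, 28, 29, 30, 38, 39, 40, 48, 49, 50}, so |A + A| = 32. Thus K = 32/8 = 4. For comparison, the minimum possible |A + A| over all 8-element sets is 2·8 − 1 = 15 (so min K = 15/8), attained only by arithmetic progressions.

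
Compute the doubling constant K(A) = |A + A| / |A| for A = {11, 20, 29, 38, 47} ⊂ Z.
K = |A + A| / |A| = 9/5

Enumerate A + A = {a + b : a, b ∈ A}. With |A| = 5, there are |A|^2 = 25 ordered sum pairs; collecting distinct values, A + A = {22, 31, 40, 49, 58, 67, 76, 85, 94}, so |A + A| = 9. Thus K = 9/5. Here |A + A| = 2|A| − 1 = 9, the minimum possible — so K = 9/5 is minimal, which holds iff A is an arithmetic progression.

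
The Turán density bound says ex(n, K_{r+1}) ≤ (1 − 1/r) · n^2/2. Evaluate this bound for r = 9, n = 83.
Turán density bound = (8/9) · 83^2/2 = 27556/9 ≈ 3061.7778

Turán's theorem: ex(n, K_{r+1}) is achieved by the complete r-partite Turán graph T(n, r) with parts as balanced as possible, and is at most (1 − 1/r) · n^2/2. For r = 9, n = 83: the density bound is (8/9) · 6889/2 = 27556/9 ≈ 3061.7778. The integer-valued extremum is e(T(83, 9)) = 3061, which is strictly less than the density bound 27556/9 since 9 ∤ 83 (the parts of T(83, 9) cannot all be equal).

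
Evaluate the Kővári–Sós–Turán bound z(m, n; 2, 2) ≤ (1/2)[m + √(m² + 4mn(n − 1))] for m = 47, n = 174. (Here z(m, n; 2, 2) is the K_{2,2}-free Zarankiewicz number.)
z(47, 174; 2, 2) ≤ (1/2)[47 + √(47² + 4·47·174·173)] = (1/2)[47 + √5661385] = 1213.1833

Kővári–Sós–Turán: let r_1, ..., r_47 be the row sums and z = Σ r_i the total number of 1s. Each pair of columns can share at most one row with both entries 1 (else a 2×2 all-ones block appears), so Σ_i C(r_i, 2) ≤ C(174, 2) = 15051. By convexity Σ_i C(r_i, 2) ≥ 47·C(z/47, 2) = z(z − 47)/(2·47), giving z² − 47z − 47·174·173 ≤ 0 and hence z ≤ (1/2)[47 + √(2209 + 4·1414794)] = (1/2)[47 + √5661385] ≈ (1/2)(47 + 2379.3665) = 1213.1833.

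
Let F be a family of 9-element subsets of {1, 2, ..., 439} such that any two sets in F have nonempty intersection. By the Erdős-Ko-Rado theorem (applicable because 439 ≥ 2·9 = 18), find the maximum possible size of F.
max |F| = C(438, 8) = 31502818647599022

Erdős-Ko-Rado (1961): when n ≥ 2k, max |F| = C(n−1, k−1). The bound is attained by the star {A : i ∈ A} for any fixed i ∈ [n]. Here C(439−1, 9−1) = C(438, 8) = 31502818647599022.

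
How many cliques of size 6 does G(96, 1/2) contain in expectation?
E[# K_6] = C(96, 6) · (1/2)^C(6, 2) = 927048304 / 2^15 = 57940519/2048 ≈ 28291.269043

For each 6-subset S of vertices (there are C(96, 6) = 927048304 such S), let X_S = 1 if S induces a K_6 (all C(6, 2) = 15 edges present). Then P(X_S = 1) = (1/2)^15 = 1/32768. By linearity of expectation, E[# K_6] = C(96, 6) · (1/2)^15 = 927048304 / 32768 = 57940519/2048 ≈ 28291.269043.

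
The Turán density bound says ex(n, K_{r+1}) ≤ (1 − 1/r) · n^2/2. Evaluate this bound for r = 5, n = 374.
Turán density bound = (4/5) · 374^2/2 = 279752/5 ≈ 55950.4

Turán's theorem: ex(n, K_{r+1}) is achieved by the complete r-partite Turán graph T(n, r) with parts as balanced as possible, and is at most (1 − 1/r) · n^2/2. For r = 5, n = 374: the density bound is (4/5) · 139876/2 = 279752/5 ≈ 55950.4. The integer-valued extremum is e(T(374, 5)) = 55950, which is strictly less than the density bound 279752/5 since 5 ∤ 374 (the parts of T(374, 5) cannot all be equal).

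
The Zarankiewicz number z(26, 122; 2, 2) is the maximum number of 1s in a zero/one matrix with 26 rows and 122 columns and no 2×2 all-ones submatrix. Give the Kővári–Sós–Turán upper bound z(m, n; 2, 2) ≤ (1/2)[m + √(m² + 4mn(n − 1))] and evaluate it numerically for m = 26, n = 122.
z(26, 122; 2, 2) ≤ (1/2)[26 + √(26² + 4·26·122·121)] = (1/2)[26 + √1535924] = 632.662

Kővári–Sós–Turán: let r_1, ..., r_26 be the row sums and z = Σ r_i the total number of 1s. Each pair of columns can share at most one row with both entries 1 (else a 2×2 all-ones block appears), so Σ_i C(r_i, 2) ≤ C(122, 2) = 7381. By convexity Σ_i C(r_i, 2) ≥ 26·C(z/26, 2) = z(z − 26)/(2·26), giving z² − 26z − 26·122·121 ≤ 0 and hence z ≤ (1/2)[26 + √(676 + 4·383812)] = (1/2)[26 + √1535924] ≈ (1/2)(26 + 1239.324) = 632.662.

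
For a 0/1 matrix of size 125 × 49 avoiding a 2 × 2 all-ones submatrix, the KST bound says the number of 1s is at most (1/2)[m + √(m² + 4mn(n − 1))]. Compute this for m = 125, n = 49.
z(125, 49; 2, 2) ≤ (1/2)[125 + √(125² + 4·125·49·48)] = (1/2)[125 + √1191625] = 608.3079

Kővári–Sós–Turán: let r_1, ..., r_125 be the row sums and z = Σ r_i the total number of 1s. Each pair of columns can share at most one row with both entries 1 (else a 2×2 all-ones block appears), so Σ_i C(r_i, 2) ≤ C(49, 2) = 1176. By convexity Σ_i C(r_i, 2) ≥ 125·C(z/125, 2) = z(z − 125)/(2·125), giving z² − 125z − 125·49·48 ≤ 0 and hence z ≤ (1/2)[125 + √(15625 + 4·294000)] = (1/2)[125 + √1191625] ≈ (1/2)(125 + 1091.6158) = 608.3079.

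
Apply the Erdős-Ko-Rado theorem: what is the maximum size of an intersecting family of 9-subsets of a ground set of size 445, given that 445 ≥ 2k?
max |F| = C(444, 8) = 35156025913605597

Erdős-Ko-Rado (1961): when n ≥ 2k, max |F| = C(n−1, k−1). The bound is attained by the star {A : i ∈ A} for any fixed i ∈ [n]. Here C(445−1, 9−1) = C(444, 8) = 35156025913605597.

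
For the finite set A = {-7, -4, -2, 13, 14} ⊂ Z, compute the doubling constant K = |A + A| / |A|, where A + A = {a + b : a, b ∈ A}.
K = |A + A| / |A| = 15/5 = 3

Enumerate A + A = {a + b : a, b ∈ A}. With |A| = 5, there are |A|^2 = 25 ordered sum pairs; collecting distinct values, A + A = {-14, -11, -9, -8, -6, -4, 6, 7, 9, 10, 11, 12, 26, 27, 28}, so |A + A| = 15. Thus K = 15/5 = 3. For comparison, the minimum possible |A + A| over all 5-element sets is 2·5 − 1 = 9 (so min K = 9/5), attained only by arithmetic progressions.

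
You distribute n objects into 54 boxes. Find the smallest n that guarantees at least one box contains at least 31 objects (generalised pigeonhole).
n = (31 − 1)·54 + 1 = 1621

By the generalised pigeonhole principle, to guarantee some box contains ≥ r objects we need more than (r − 1) · k objects total. Threshold: n = (r − 1) · k + 1. With r = 31 and k = 54: n = 30 · 54 + 1 = 1620 + 1 = 1621. For n = 1620 = 30 · 54, we can put exactly 30 objects in every box, avoiding 31 in any single one — so 1621 is tight.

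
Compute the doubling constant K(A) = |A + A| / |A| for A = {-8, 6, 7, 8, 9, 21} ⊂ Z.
K = |A + A| / |A| = 17/6

Enumerate A + A = {a + b : a, b ∈ A}. With |A| = 6, there are |A|^2 = 36 ordered sum pairs; collecting distinct values, A + A = {-16, -2, -1, 0, 1, 12, 13, 14, 15, 16, 17, 18, 27, 28, 29, 30, 42}, so |A + A| = 17. Thus K = 17/6. For comparison, the minimum possible |A + A| over all 6-element sets is 2·6 − 1 = 11 (so min K = 11/6), attained only by arithmetic progressions.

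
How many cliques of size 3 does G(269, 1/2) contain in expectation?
E[# K_3] = C(269, 3) · (1/2)^C(3, 2) = 3208094 / 2^3 = 1604047/4 = 401011.75

For each 3-subset S of vertices (there are C(269, 3) = 3208094 such S), let X_S = 1 if S induces a K_3 (all C(3, 2) = 3 edges present). Then P(X_S = 1) = (1/2)^3 = 1/8. By linearity of expectation, E[# K_3] = C(269, 3) · (1/2)^3 = 3208094 / 8 = 1604047/4 = 401011.75.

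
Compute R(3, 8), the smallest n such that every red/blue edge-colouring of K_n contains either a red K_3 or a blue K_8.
R(3, 8) = 28

Lower bound: an explicit 2-colouring of K_{27} (typically a Paley-type or other structured construction) avoids a red K_3 and a blue K_8, showing R(3, 8) > 27.
Upper bound: the simple Erdős–Szekeres recurrence only gives R(3, 8) ≤ 31; the tight bound R(3, 8) ≤ 28 requires a sharper case analysis (or computer search) of 2-colourings of K_{28}.
Hence R(3, 8) = 28.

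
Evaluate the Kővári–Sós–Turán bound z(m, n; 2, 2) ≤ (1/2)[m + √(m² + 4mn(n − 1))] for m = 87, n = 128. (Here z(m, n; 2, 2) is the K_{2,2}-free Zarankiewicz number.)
z(87, 128; 2, 2) ≤ (1/2)[87 + √(87² + 4·87·128·127)] = (1/2)[87 + √5664657] = 1233.527

Kővári–Sós–Turán: let r_1, ..., r_87 be the row sums and z = Σ r_i the total number of 1s. Each pair of columns can share at most one row with both entries 1 (else a 2×2 all-ones block appears), so Σ_i C(r_i, 2) ≤ C(128, 2) = 8128. By convexity Σ_i C(r_i, 2) ≥ 87·C(z/87, 2) = z(z − 87)/(2·87), giving z² − 87z − 87·128·127 ≤ 0 and hence z ≤ (1/2)[87 + √(7569 + 4·1414272)] = (1/2)[87 + √5664657] ≈ (1/2)(87 + 2380.054) = 1233.527.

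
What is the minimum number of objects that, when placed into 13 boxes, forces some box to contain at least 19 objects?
n = (19 − 1)·13 + 1 = 235

By the generalised pigeonhole principle, to guarantee some box contains ≥ r objects we need more than (r − 1) · k objects total. Threshold: n = (r − 1) · k + 1. With r = 19 and k = 13: n = 18 · 13 + 1 = 234 + 1 = 235. For n = 234 = 18 · 13, we can put exactly 18 objects in every box, avoiding 19 in any single one — so 235 is tight.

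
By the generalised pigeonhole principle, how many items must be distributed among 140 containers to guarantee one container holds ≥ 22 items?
n = (22 − 1)·140 + 1 = 2941

By the generalised pigeonhole principle, to guarantee some box contains ≥ r objects we need more than (r − 1) · k objects total. Threshold: n = (r − 1) · k + 1. With r = 22 and k = 140: n = 21 · 140 + 1 = 2940 + 1 = 2941. For n = 2940 = 21 · 140, we can put exactly 21 objects in every box, avoiding 22 in any single one — so 2941 is tight.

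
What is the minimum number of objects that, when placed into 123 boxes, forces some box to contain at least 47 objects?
n = (47 − 1)·123 + 1 = 5659

By the generalised pigeonhole principle, to guarantee some box contains ≥ r objects we need more than (r − 1) · k objects total. Threshold: n = (r − 1) · k + 1. With r = 47 and k = 123: n = 46 · 123 + 1 = 5658 + 1 = 5659. For n = 5658 = 46 · 123, we can put exactly 46 objects in every box, avoiding 47 in any single one — so 5659 is tight.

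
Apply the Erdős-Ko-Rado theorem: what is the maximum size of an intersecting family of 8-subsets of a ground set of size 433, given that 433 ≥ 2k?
max |F| = C(432, 7) = 530563624555536

The Erdős-Ko-Rado theorem states: for n ≥ 2k, an intersecting family of k-subsets of an n-element set has size at most C(n − 1, k − 1), with equality for 'star' families {A ⊆ [n] : |A| = k, i ∈ A} (fix an element i). For n = 433, k = 8: C(432, 7) = 530563624555536.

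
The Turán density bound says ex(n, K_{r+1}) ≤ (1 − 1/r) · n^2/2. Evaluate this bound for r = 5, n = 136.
Turán density bound = (4/5) · 136^2/2 = 36992/5 ≈ 7398.4

Turán's theorem: ex(n, K_{r+1}) is achieved by the complete r-partite Turán graph T(n, r) with parts as balanced as possible, and is at most (1 − 1/r) · n^2/2. For r = 5, n = 136: the density bound is (4/5) · 18496/2 = 36992/5 ≈ 7398.4. The integer-valued extremum is e(T(136, 5)) = 7398, which is strictly less than the density bound 36992/5 since 5 ∤ 136 (the parts of T(136, 5) cannot all be equal).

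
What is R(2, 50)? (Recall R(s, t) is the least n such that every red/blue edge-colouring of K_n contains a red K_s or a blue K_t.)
R(2, 50) = 50

R(2, k) = k for all k ≥ 2: in a 2-colouring of K_k, either some edge is red (a red K_2) or all edges are blue (a blue K_k). And K_{49} coloured all-blue has no blue K_50, so R(2, 50) > 49. Hence R(2, 50) = 50.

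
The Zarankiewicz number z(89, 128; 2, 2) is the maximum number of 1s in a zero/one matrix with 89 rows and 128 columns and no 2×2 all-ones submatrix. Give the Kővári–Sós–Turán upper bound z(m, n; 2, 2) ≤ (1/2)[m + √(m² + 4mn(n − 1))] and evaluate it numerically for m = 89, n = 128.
z(89, 128; 2, 2) ≤ (1/2)[89 + √(89² + 4·89·128·127)] = (1/2)[89 + √5795057] = 1248.1462

Kővári–Sós–Turán: let r_1, ..., r_89 be the row sums and z = Σ r_i the total number of 1s. Each pair of columns can share at most one row with both entries 1 (else a 2×2 all-ones block appears), so Σ_i C(r_i, 2) ≤ C(128, 2) = 8128. By convexity Σ_i C(r_i, 2) ≥ 89·C(z/89, 2) = z(z − 89)/(2·89), giving z² − 89z − 89·128·127 ≤ 0 and hence z ≤ (1/2)[89 + √(7921 + 4·1446784)] = (1/2)[89 + √5795057] ≈ (1/2)(89 + 2407.2925) = 1248.1462.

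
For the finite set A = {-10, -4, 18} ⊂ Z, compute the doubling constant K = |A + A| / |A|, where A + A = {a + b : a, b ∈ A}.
K = |A + A| / |A| = 6/3 = 2

Enumerate A + A = {a + b : a, b ∈ A}. With |A| = 3, there are |A|^2 = 9 ordered sum pairs; collecting distinct values, A + A = {-20, -14, -8, 8, 14, 36}, so |A + A| = 6. Thus K = 6/3 = 2. For comparison, the minimum possible |A + A| over all 3-element sets is 2·3 − 1 = 5 (so min K = 5/3), attained only by arithmetic progressions.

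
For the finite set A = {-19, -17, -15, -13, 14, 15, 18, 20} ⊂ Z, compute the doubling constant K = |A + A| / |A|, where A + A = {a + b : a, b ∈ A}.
K = |A + A| / |A| = 28/8 = 7/2

Enumerate A + A = {a + b : a, b ∈ A}. With |A| = 8, there are |A|^2 = 64 ordered sum pairs; collecting distinct values, A + A = {-38, -36, -34, -32, -30, -28, -26, -5, -4, -3, -2, -1, 0, 1, 2, 3, 5, 7, 28, 29, 30, 32, 33, 34, 35, 36, 38, 40}, so |A + A| = 28. Thus K = 28/8 = 7/2. For comparison, the minimum possible |A + A| over all 8-element sets is 2·8 − 1 = 15 (so min K = 15/8), attained only by arithmetic progressions.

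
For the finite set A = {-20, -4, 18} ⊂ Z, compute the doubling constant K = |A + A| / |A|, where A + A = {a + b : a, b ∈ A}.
K = |A + A| / |A| = 6/3 = 2

Enumerate A + A = {a + b : a, b ∈ A}. With |A| = 3, there are |A|^2 = 9 ordered sum pairs; collecting distinct values, A + A = {-40, -24, -8, -2, 14, 36}, so |A + A| = 6. Thus K = 6/3 = 2. For comparison, the minimum possible |A + A| over all 3-element sets is 2·3 − 1 = 5 (so min K = 5/3), attained only by arithmetic progressions.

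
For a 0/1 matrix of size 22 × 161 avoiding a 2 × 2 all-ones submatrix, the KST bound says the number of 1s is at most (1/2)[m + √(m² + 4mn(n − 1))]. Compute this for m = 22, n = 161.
z(22, 161; 2, 2) ≤ (1/2)[22 + √(22² + 4·22·161·160)] = (1/2)[22 + √2267364] = 763.8884

Kővári–Sós–Turán: let r_1, ..., r_22 be the row sums and z = Σ r_i the total number of 1s. Each pair of columns can share at most one row with both entries 1 (else a 2×2 all-ones block appears), so Σ_i C(r_i, 2) ≤ C(161, 2) = 12880. By convexity Σ_i C(r_i, 2) ≥ 22·C(z/22, 2) = z(z − 22)/(2·22), giving z² − 22z − 22·161·160 ≤ 0 and hence z ≤ (1/2)[22 + √(484 + 4·566720)] = (1/2)[22 + √2267364] ≈ (1/2)(22 + 1505.7769) = 763.8884.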